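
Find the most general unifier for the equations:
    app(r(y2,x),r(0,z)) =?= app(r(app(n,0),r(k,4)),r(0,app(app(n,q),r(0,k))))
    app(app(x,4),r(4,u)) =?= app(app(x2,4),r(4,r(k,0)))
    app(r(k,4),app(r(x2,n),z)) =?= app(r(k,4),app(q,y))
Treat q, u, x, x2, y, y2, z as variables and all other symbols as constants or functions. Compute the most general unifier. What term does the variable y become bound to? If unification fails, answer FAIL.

Decompose app/2: r(y2,x) =?= r(app(n,0),r(k,4)),  r(0,z) =?= r(0,app(app(n,q),r(0,k))).
Decompose r/2: y2 =?= app(n,0),  x =?= r(k,4).
Bind y2 := app(n,0); no other remaining equation mentions y2.
Bind x := r(k,4); substituting into the one remaining equation that mentions x gives: app(app(r(k,4),4),r(4,u)) =?= app(app(x2,4),r(4,r(k,0))).
Decompose r/2: 0 =?= 0,  z =?= app(app(n,q),r(0,k)).
Delete trivial equation 0 =?= 0.
Bind z := app(app(n,q),r(0,k)); substituting into the one remaining equation that mentions z gives: app(r(k,4),app(r(x2,n),app(app(n,q),r(0,k)))) =?= app(r(k,4),app(q,y)).
Decompose app/2: app(r(k,4),4) =?= app(x2,4),  r(4,u) =?= r(4,r(k,0)).
Decompose app/2: r(k,4) =?= x2,  4 =?= 4.
Bind x2 := r(k,4); substituting into the one remaining equation that mentions x2 gives: app(r(k,4),app(r(r(k,4),n),app(app(n,q),r(0,k)))) =?= app(r(k,4),app(q,y)).
Delete trivial equation 4 =?= 4.
Decompose r/2: 4 =?= 4,  u =?= r(k,0).
Delete trivial equation 4 =?= 4.
Bind u := r(k,0); no other remaining equation mentions u.
Decompose app/2: r(k,4) =?= r(k,4),  app(r(r(k,4),n),app(app(n,q),r(0,k))) =?= app(q,y).
Delete trivial equation r(k,4) =?= r(k,4).
Decompose app/2: r(r(k,4),n) =?= q,  app(app(n,q),r(0,k)) =?= y.
Bind q := r(r(k,4),n); substituting into the remaining equation gives: app(app(n,r(r(k,4),n)),r(0,k)) =?= y. Substituting into the earlier binding gives z := app(app(n,r(r(k,4),n)),r(0,k)).
Bind y := app(app(n,r(r(k,4),n)),r(0,k)).
MGU = { y2 -> app(n,0), x -> r(k,4), z -> app(app(n,r(r(k,4),n)),r(0,k)), x2 -> r(k,4), u -> r(k,0), q -> r(r(k,4),n), y -> app(app(n,r(r(k,4),n)),r(0,k)) }, so y -> app(app(n,r(r(k,4),n)),r(0,k)).

app(app(n,r(r(k,4),n)),r(0,k))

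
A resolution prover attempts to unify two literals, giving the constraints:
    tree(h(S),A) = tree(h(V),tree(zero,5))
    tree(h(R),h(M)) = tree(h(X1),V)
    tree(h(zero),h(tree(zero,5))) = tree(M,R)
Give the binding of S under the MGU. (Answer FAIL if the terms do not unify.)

Decompose tree/2: h(S) = h(V),  A = tree(zero,5).
Decompose h/1: S = V.
Bind S := V; no other remaining equation mentions S.
Bind A := tree(zero,5); no other remaining equation mentions A.
Decompose tree/2: h(R) = h(X1),  h(M) = V.
Decompose h/1: R = X1.
Bind R := X1; substituting into the one remaining equation that mentions R gives: tree(h(zero),h(tree(zero,5))) = tree(M,X1).
Bind V := h(M); no other remaining equation mentions V. Substituting into the earlier binding gives S := h(M).
Decompose tree/2: h(zero) = M,  h(tree(zero,5)) = X1.
Bind M := h(zero); no other remaining equation mentions M. Substituting into the earlier bindings gives S := h(h(zero)), V := h(h(zero)).
Bind X1 := h(tree(zero,5)). Substituting into the earlier binding gives R := h(tree(zero,5)).
MGU = { S -> h(h(zero)), A -> tree(zero,5), R -> h(tree(zero,5)), V -> h(h(zero)), M -> h(zero), X1 -> h(tree(zero,5)) }, so S -> h(h(zero)).

h(h(zero))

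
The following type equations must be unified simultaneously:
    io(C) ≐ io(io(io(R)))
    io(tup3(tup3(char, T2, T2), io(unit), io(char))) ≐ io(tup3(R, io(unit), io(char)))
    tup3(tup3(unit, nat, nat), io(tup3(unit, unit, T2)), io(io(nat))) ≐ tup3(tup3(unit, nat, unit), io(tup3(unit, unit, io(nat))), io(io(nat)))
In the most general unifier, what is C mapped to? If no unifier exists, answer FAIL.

FAIL

Decompose io/1: C ≐ io(io(R)).
Bind C := io(io(R)); no other remaining equation mentions C.
Decompose io/1: tup3(tup3(char, T2, T2), io(unit), io(char)) ≐ tup3(R, io(unit), io(char)).
Decompose tup3/3: tup3(char, T2, T2) ≐ R,  io(unit) ≐ io(unit),  io(char) ≐ io(char).
Bind R := tup3(char, T2, T2); no other remaining equation mentions R. Substituting into the earlier binding gives C := io(io(tup3(char, T2, T2))).
Delete trivial equation io(unit) ≐ io(unit).
Delete trivial equation io(char) ≐ io(char).
Decompose tup3/3: tup3(unit, nat, nat) ≐ tup3(unit, nat, unit),  io(tup3(unit, unit, T2)) ≐ io(tup3(unit, unit, io(nat))),  io(io(nat)) ≐ io(io(nat)).
Decompose tup3/3: unit ≐ unit,  nat ≐ nat,  nat ≐ unit.
Delete trivial equation unit ≐ unit.
Delete trivial equation nat ≐ nat.
Clash: constants nat and unit differ; no unifier exists.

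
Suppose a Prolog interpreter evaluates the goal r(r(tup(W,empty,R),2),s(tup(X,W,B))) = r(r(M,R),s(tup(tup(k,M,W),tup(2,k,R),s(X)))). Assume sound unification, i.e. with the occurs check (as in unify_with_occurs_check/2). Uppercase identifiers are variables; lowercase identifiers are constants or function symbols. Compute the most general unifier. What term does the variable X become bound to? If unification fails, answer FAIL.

Decompose r/2: r(tup(W,empty,R),2) = r(M,R),  s(tup(X,W,B)) = s(tup(tup(k,M,W),tup(2,k,R),s(X))).
Decompose r/2: tup(W,empty,R) = M,  2 = R.
Bind M := tup(W,empty,R); substituting into the one remaining equation that mentions M gives: s(tup(X,W,B)) = s(tup(tup(k,tup(W,empty,R),W),tup(2,k,R),s(X))).
Bind R := 2; substituting into the remaining equation gives: s(tup(X,W,B)) = s(tup(tup(k,tup(W,empty,2),W),tup(2,k,2),s(X))). Substituting into the earlier binding gives M := tup(W,empty,2).
Decompose s/1: tup(X,W,B) = tup(tup(k,tup(W,empty,2),W),tup(2,k,2),s(X)).
Decompose tup/3: X = tup(k,tup(W,empty,2),W),  W = tup(2,k,2),  B = s(X).
Bind X := tup(k,tup(W,empty,2),W); substituting into the one remaining equation that mentions X gives: B = s(tup(k,tup(W,empty,2),W)).
Bind W := tup(2,k,2); substituting into the remaining equation gives: B = s(tup(k,tup(tup(2,k,2),empty,2),tup(2,k,2))). Substituting into the earlier bindings gives M := tup(tup(2,k,2),empty,2), X := tup(k,tup(tup(2,k,2),empty,2),tup(2,k,2)).
Bind B := s(tup(k,tup(tup(2,k,2),empty,2),tup(2,k,2))).
MGU = { M ↦ tup(tup(2,k,2),empty,2), R ↦ 2, X ↦ tup(k,tup(tup(2,k,2),empty,2),tup(2,k,2)), W ↦ tup(2,k,2), B ↦ s(tup(k,tup(tup(2,k,2),empty,2),tup(2,k,2))) }, so X ↦ tup(k,tup(tup(2,k,2),empty,2),tup(2,k,2)).

tup(k,tup(tup(2,k,2),empty,2),tup(2,k,2))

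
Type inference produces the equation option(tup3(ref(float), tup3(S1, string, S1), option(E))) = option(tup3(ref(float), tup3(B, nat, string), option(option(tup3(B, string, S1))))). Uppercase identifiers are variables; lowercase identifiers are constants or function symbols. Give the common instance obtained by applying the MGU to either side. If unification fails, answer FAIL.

Decompose option/1: tup3(ref(float), tup3(S1, string, S1), option(E)) = tup3(ref(float), tup3(B, nat, string), option(option(tup3(B, string, S1)))).
Decompose tup3/3: ref(float) = ref(float),  tup3(S1, string, S1) = tup3(B, nat, string),  option(E) = option(option(tup3(B, string, S1))).
Delete trivial equation ref(float) = ref(float).
Decompose tup3/3: S1 = B,  string = nat,  S1 = string.
Bind S1 := B; substituting into the 2 remaining equations that mention S1 gives: B = string,  option(E) = option(option(tup3(B, string, B))).
Clash: constants string and nat differ; no unifier exists.

FAIL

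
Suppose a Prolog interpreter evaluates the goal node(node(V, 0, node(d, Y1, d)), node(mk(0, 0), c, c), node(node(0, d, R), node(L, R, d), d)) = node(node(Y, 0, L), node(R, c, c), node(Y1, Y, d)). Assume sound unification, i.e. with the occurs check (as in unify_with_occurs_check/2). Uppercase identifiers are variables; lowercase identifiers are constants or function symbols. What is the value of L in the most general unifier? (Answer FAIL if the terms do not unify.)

node(d, node(0, d, mk(0, 0)), d)

Decompose node/3: node(V, 0, node(d, Y1, d)) = node(Y, 0, L),  node(mk(0, 0), c, c) = node(R, c, c),  node(node(0, d, R), node(L, R, d), d) = node(Y1, Y, d).
Decompose node/3: V = Y,  0 = 0,  node(d, Y1, d) = L.
Bind V := Y; no other remaining equation mentions V.
Delete trivial equation 0 = 0.
Bind L := node(d, Y1, d); substituting into the one remaining equation that mentions L gives: node(node(0, d, R), node(node(d, Y1, d), R, d), d) = node(Y1, Y, d).
Decompose node/3: mk(0, 0) = R,  c = c,  c = c.
Bind R := mk(0, 0); substituting into the one remaining equation that mentions R gives: node(node(0, d, mk(0, 0)), node(node(d, Y1, d), mk(0, 0), d), d) = node(Y1, Y, d).
Delete trivial equation c = c.
Delete trivial equation c = c.
Decompose node/3: node(0, d, mk(0, 0)) = Y1,  node(node(d, Y1, d), mk(0, 0), d) = Y,  d = d.
Bind Y1 := node(0, d, mk(0, 0)); substituting into the one remaining equation that mentions Y1 gives: node(node(d, node(0, d, mk(0, 0)), d), mk(0, 0), d) = Y. Substituting into the earlier binding gives L := node(d, node(0, d, mk(0, 0)), d).
Bind Y := node(node(d, node(0, d, mk(0, 0)), d), mk(0, 0), d); no other remaining equation mentions Y. Substituting into the earlier binding gives V := node(node(d, node(0, d, mk(0, 0)), d), mk(0, 0), d).
Delete trivial equation d = d.
MGU = { V ↦ node(node(d, node(0, d, mk(0, 0)), d), mk(0, 0), d), L ↦ node(d, node(0, d, mk(0, 0)), d), R ↦ mk(0, 0), Y1 ↦ node(0, d, mk(0, 0)), Y ↦ node(node(d, node(0, d, mk(0, 0)), d), mk(0, 0), d) }, so L ↦ node(d, node(0, d, mk(0, 0)), d).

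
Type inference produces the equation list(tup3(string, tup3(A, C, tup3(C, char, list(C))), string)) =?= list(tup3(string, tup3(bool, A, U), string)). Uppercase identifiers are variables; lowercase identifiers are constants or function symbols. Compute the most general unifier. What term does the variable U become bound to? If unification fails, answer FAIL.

tup3(bool, char, list(bool))

Decompose list/1: tup3(string, tup3(A, C, tup3(C, char, list(C))), string) =?= tup3(string, tup3(bool, A, U), string).
Decompose tup3/3: string =?= string,  tup3(A, C, tup3(C, char, list(C))) =?= tup3(bool, A, U),  string =?= string.
Delete trivial equation string =?= string.
Decompose tup3/3: A =?= bool,  C =?= A,  tup3(C, char, list(C)) =?= U.
Bind A := bool; substituting into the one remaining equation that mentions A gives: C =?= bool.
Bind C := bool; substituting into the one remaining equation that mentions C gives: tup3(bool, char, list(bool)) =?= U.
Bind U := tup3(bool, char, list(bool)); no other remaining equation mentions U.
Delete trivial equation string =?= string.
MGU = { A ↦ bool, C ↦ bool, U ↦ tup3(bool, char, list(bool)) }, so U ↦ tup3(bool, char, list(bool)).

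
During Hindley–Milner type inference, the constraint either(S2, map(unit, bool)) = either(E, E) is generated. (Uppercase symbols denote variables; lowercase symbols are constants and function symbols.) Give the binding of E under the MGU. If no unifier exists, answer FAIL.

Decompose either/2: S2 = E,  map(unit, bool) = E.
Bind S2 := E; no other remaining equation mentions S2.
Bind E := map(unit, bool). Substituting into the earlier binding gives S2 := map(unit, bool).
MGU = { S2 := map(unit, bool), E := map(unit, bool) }, so E := map(unit, bool).

map(unit, bool)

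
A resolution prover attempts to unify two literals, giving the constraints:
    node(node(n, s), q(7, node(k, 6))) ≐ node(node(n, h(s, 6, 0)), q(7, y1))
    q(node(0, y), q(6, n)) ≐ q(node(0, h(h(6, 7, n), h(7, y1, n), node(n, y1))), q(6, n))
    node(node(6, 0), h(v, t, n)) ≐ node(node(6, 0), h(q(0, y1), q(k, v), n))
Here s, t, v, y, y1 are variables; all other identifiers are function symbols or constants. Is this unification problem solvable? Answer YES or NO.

NO

Decompose node/2: node(n, s) ≐ node(n, h(s, 6, 0)),  q(7, node(k, 6)) ≐ q(7, y1).
Decompose node/2: n ≐ n,  s ≐ h(s, 6, 0).
Delete trivial equation n ≐ n.
Occurs check fails: s occurs in h(s, 6, 0); the equation s ≐ h(s, 6, 0) has no finite solution.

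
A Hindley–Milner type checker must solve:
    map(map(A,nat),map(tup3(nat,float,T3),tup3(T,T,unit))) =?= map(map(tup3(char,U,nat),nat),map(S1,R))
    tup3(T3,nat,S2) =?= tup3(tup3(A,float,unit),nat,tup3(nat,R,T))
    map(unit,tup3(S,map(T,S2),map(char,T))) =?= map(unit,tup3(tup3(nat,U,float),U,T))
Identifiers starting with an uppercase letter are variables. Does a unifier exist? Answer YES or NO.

NO

Decompose map/2: map(A,nat) =?= map(tup3(char,U,nat),nat),  map(tup3(nat,float,T3),tup3(T,T,unit)) =?= map(S1,R).
Decompose map/2: A =?= tup3(char,U,nat),  nat =?= nat.
Bind A := tup3(char,U,nat); substituting into the one remaining equation that mentions A gives: tup3(T3,nat,S2) =?= tup3(tup3(tup3(char,U,nat),float,unit),nat,tup3(nat,R,T)).
Delete trivial equation nat =?= nat.
Decompose map/2: tup3(nat,float,T3) =?= S1,  tup3(T,T,unit) =?= R.
Bind S1 := tup3(nat,float,T3); no other remaining equation mentions S1.
Bind R := tup3(T,T,unit); substituting into the one remaining equation that mentions R gives: tup3(T3,nat,S2) =?= tup3(tup3(tup3(char,U,nat),float,unit),nat,tup3(nat,tup3(T,T,unit),T)).
Decompose tup3/3: T3 =?= tup3(tup3(char,U,nat),float,unit),  nat =?= nat,  S2 =?= tup3(nat,tup3(T,T,unit),T).
Bind T3 := tup3(tup3(char,U,nat),float,unit); no other remaining equation mentions T3. Substituting into the earlier binding gives S1 := tup3(nat,float,tup3(tup3(char,U,nat),float,unit)).
Delete trivial equation nat =?= nat.
Bind S2 := tup3(nat,tup3(T,T,unit),T); substituting into the remaining equation gives: map(unit,tup3(S,map(T,tup3(nat,tup3(T,T,unit),T)),map(char,T))) =?= map(unit,tup3(tup3(nat,U,float),U,T)).
Decompose map/2: unit =?= unit,  tup3(S,map(T,tup3(nat,tup3(T,T,unit),T)),map(char,T)) =?= tup3(tup3(nat,U,float),U,T).
Delete trivial equation unit =?= unit.
Decompose tup3/3: S =?= tup3(nat,U,float),  map(T,tup3(nat,tup3(T,T,unit),T)) =?= U,  map(char,T) =?= T.
Bind S := tup3(nat,U,float); no other remaining equation mentions S.
Bind U := map(T,tup3(nat,tup3(T,T,unit),T)); no other remaining equation mentions U. Substituting into the earlier bindings gives A := tup3(char,map(T,tup3(nat,tup3(T,T,unit),T)),nat), S1 := tup3(nat,float,tup3(tup3(char,map(T,tup3(nat,tup3(T,T,unit),T)),nat),float,unit)), T3 := tup3(tup3(char,map(T,tup3(nat,tup3(T,T,unit),T)),nat),float,unit), S := tup3(nat,map(T,tup3(nat,tup3(T,T,unit),T)),float).
Occurs check fails: T occurs in map(char,T); the equation T =?= map(char,T) has no finite solution.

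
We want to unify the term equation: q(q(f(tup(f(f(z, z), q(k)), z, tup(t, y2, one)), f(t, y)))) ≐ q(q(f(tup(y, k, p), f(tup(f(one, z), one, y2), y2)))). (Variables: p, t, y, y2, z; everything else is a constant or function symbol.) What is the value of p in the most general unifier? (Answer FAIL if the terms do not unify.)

tup(tup(f(one, k), one, f(f(k, k), q(k))), f(f(k, k), q(k)), one)

Decompose q/1: q(f(tup(f(f(z, z), q(k)), z, tup(t, y2, one)), f(t, y))) ≐ q(f(tup(y, k, p), f(tup(f(one, z), one, y2), y2))).
Decompose q/1: f(tup(f(f(z, z), q(k)), z, tup(t, y2, one)), f(t, y)) ≐ f(tup(y, k, p), f(tup(f(one, z), one, y2), y2)).
Decompose f/2: tup(f(f(z, z), q(k)), z, tup(t, y2, one)) ≐ tup(y, k, p),  f(t, y) ≐ f(tup(f(one, z), one, y2), y2).
Decompose tup/3: f(f(z, z), q(k)) ≐ y,  z ≐ k,  tup(t, y2, one) ≐ p.
Bind y := f(f(z, z), q(k)); substituting into the one remaining equation that mentions y gives: f(t, f(f(z, z), q(k))) ≐ f(tup(f(one, z), one, y2), y2).
Bind z := k; substituting into the one remaining equation that mentions z gives: f(t, f(f(k, k), q(k))) ≐ f(tup(f(one, k), one, y2), y2). Substituting into the earlier binding gives y := f(f(k, k), q(k)).
Bind p := tup(t, y2, one); no other remaining equation mentions p.
Decompose f/2: t ≐ tup(f(one, k), one, y2),  f(f(k, k), q(k)) ≐ y2.
Bind t := tup(f(one, k), one, y2); no other remaining equation mentions t. Substituting into the earlier binding gives p := tup(tup(f(one, k), one, y2), y2, one).
Bind y2 := f(f(k, k), q(k)). Substituting into the earlier bindings gives p := tup(tup(f(one, k), one, f(f(k, k), q(k))), f(f(k, k), q(k)), one), t := tup(f(one, k), one, f(f(k, k), q(k))).
MGU = { y -> f(f(k, k), q(k)), z -> k, p -> tup(tup(f(one, k), one, f(f(k, k), q(k))), f(f(k, k), q(k)), one), t -> tup(f(one, k), one, f(f(k, k), q(k))), y2 -> f(f(k, k), q(k)) }, so p -> tup(tup(f(one, k), one, f(f(k, k), q(k))), f(f(k, k), q(k)), one).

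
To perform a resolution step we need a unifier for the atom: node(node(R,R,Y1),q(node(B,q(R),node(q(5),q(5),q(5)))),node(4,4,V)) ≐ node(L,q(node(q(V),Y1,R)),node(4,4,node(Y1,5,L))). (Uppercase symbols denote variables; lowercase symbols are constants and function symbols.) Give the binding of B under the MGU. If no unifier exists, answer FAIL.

Decompose node/3: node(R,R,Y1) ≐ L,  q(node(B,q(R),node(q(5),q(5),q(5)))) ≐ q(node(q(V),Y1,R)),  node(4,4,V) ≐ node(4,4,node(Y1,5,L)).
Bind L := node(R,R,Y1); substituting into the one remaining equation that mentions L gives: node(4,4,V) ≐ node(4,4,node(Y1,5,node(R,R,Y1))).
Decompose q/1: node(B,q(R),node(q(5),q(5),q(5))) ≐ node(q(V),Y1,R).
Decompose node/3: B ≐ q(V),  q(R) ≐ Y1,  node(q(5),q(5),q(5)) ≐ R.
Bind B := q(V); no other remaining equation mentions B.
Bind Y1 := q(R); substituting into the one remaining equation that mentions Y1 gives: node(4,4,V) ≐ node(4,4,node(q(R),5,node(R,R,q(R)))). Substituting into the earlier binding gives L := node(R,R,q(R)).
Bind R := node(q(5),q(5),q(5)); substituting into the remaining equation gives: node(4,4,V) ≐ node(4,4,node(q(node(q(5),q(5),q(5))),5,node(node(q(5),q(5),q(5)),node(q(5),q(5),q(5)),q(node(q(5),q(5),q(5)))))). Substituting into the earlier bindings gives L := node(node(q(5),q(5),q(5)),node(q(5),q(5),q(5)),q(node(q(5),q(5),q(5)))), Y1 := q(node(q(5),q(5),q(5))).
Decompose node/3: 4 ≐ 4,  4 ≐ 4,  V ≐ node(q(node(q(5),q(5),q(5))),5,node(node(q(5),q(5),q(5)),node(q(5),q(5),q(5)),q(node(q(5),q(5),q(5))))).
Delete trivial equation 4 ≐ 4.
Delete trivial equation 4 ≐ 4.
Bind V := node(q(node(q(5),q(5),q(5))),5,node(node(q(5),q(5),q(5)),node(q(5),q(5),q(5)),q(node(q(5),q(5),q(5))))). Substituting into the earlier binding gives B := q(node(q(node(q(5),q(5),q(5))),5,node(node(q(5),q(5),q(5)),node(q(5),q(5),q(5)),q(node(q(5),q(5),q(5)))))).
MGU = { L -> node(node(q(5),q(5),q(5)),node(q(5),q(5),q(5)),q(node(q(5),q(5),q(5)))), B -> q(node(q(node(q(5),q(5),q(5))),5,node(node(q(5),q(5),q(5)),node(q(5),q(5),q(5)),q(node(q(5),q(5),q(5)))))), Y1 -> q(node(q(5),q(5),q(5))), R -> node(q(5),q(5),q(5)), V -> node(q(node(q(5),q(5),q(5))),5,node(node(q(5),q(5),q(5)),node(q(5),q(5),q(5)),q(node(q(5),q(5),q(5))))) }, so B -> q(node(q(node(q(5),q(5),q(5))),5,node(node(q(5),q(5),q(5)),node(q(5),q(5),q(5)),q(node(q(5),q(5),q(5)))))).

q(node(q(node(q(5),q(5),q(5))),5,node(node(q(5),q(5),q(5)),node(q(5),q(5),q(5)),q(node(q(5),q(5),q(5))))))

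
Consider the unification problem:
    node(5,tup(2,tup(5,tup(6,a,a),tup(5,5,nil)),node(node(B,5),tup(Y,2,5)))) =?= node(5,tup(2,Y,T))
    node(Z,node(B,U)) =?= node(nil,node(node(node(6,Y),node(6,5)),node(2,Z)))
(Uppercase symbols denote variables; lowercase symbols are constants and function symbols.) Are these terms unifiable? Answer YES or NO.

YES

Decompose node/2: 5 =?= 5,  tup(2,tup(5,tup(6,a,a),tup(5,5,nil)),node(node(B,5),tup(Y,2,5))) =?= tup(2,Y,T).
Delete trivial equation 5 =?= 5.
Decompose tup/3: 2 =?= 2,  tup(5,tup(6,a,a),tup(5,5,nil)) =?= Y,  node(node(B,5),tup(Y,2,5)) =?= T.
Delete trivial equation 2 =?= 2.
Bind Y := tup(5,tup(6,a,a),tup(5,5,nil)); substituting into the remaining equations gives: node(node(B,5),tup(tup(5,tup(6,a,a),tup(5,5,nil)),2,5)) =?= T,  node(Z,node(B,U)) =?= node(nil,node(node(node(6,tup(5,tup(6,a,a),tup(5,5,nil))),node(6,5)),node(2,Z))).
Bind T := node(node(B,5),tup(tup(5,tup(6,a,a),tup(5,5,nil)),2,5)); no other remaining equation mentions T.
Decompose node/2: Z =?= nil,  node(B,U) =?= node(node(node(6,tup(5,tup(6,a,a),tup(5,5,nil))),node(6,5)),node(2,Z)).
Bind Z := nil; substituting into the remaining equation gives: node(B,U) =?= node(node(node(6,tup(5,tup(6,a,a),tup(5,5,nil))),node(6,5)),node(2,nil)).
Decompose node/2: B =?= node(node(6,tup(5,tup(6,a,a),tup(5,5,nil))),node(6,5)),  U =?= node(2,nil).
Bind B := node(node(6,tup(5,tup(6,a,a),tup(5,5,nil))),node(6,5)); no other remaining equation mentions B. Substituting into the earlier binding gives T := node(node(node(node(6,tup(5,tup(6,a,a),tup(5,5,nil))),node(6,5)),5),tup(tup(5,tup(6,a,a),tup(5,5,nil)),2,5)).
Bind U := node(2,nil).
No equations remain and no clash or occurs-check failure arose, so a unifier exists.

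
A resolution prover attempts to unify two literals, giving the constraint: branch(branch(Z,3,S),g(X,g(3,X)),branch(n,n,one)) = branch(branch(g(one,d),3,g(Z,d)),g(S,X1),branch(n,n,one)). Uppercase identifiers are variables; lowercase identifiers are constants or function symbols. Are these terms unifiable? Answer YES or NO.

Decompose branch/3: branch(Z,3,S) = branch(g(one,d),3,g(Z,d)),  g(X,g(3,X)) = g(S,X1),  branch(n,n,one) = branch(n,n,one).
Decompose branch/3: Z = g(one,d),  3 = 3,  S = g(Z,d).
Bind Z := g(one,d); substituting into the one remaining equation that mentions Z gives: S = g(g(one,d),d).
Delete trivial equation 3 = 3.
Bind S := g(g(one,d),d); substituting into the one remaining equation that mentions S gives: g(X,g(3,X)) = g(g(g(one,d),d),X1).
Decompose g/2: X = g(g(one,d),d),  g(3,X) = X1.
Bind X := g(g(one,d),d); substituting into the one remaining equation that mentions X gives: g(3,g(g(one,d),d)) = X1.
Bind X1 := g(3,g(g(one,d),d)); no other remaining equation mentions X1.
Delete trivial equation branch(n,n,one) = branch(n,n,one).
No equations remain and no clash or occurs-check failure arose, so a unifier exists.

YES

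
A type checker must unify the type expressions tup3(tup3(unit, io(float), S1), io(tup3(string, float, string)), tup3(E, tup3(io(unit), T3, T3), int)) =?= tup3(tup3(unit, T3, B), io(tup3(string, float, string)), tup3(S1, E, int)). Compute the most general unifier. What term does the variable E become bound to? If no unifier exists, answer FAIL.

Decompose tup3/3: tup3(unit, io(float), S1) =?= tup3(unit, T3, B),  io(tup3(string, float, string)) =?= io(tup3(string, float, string)),  tup3(E, tup3(io(unit), T3, T3), int) =?= tup3(S1, E, int).
Decompose tup3/3: unit =?= unit,  io(float) =?= T3,  S1 =?= B.
Delete trivial equation unit =?= unit.
Bind T3 := io(float); substituting into the one remaining equation that mentions T3 gives: tup3(E, tup3(io(unit), io(float), io(float)), int) =?= tup3(S1, E, int).
Bind S1 := B; substituting into the one remaining equation that mentions S1 gives: tup3(E, tup3(io(unit), io(float), io(float)), int) =?= tup3(B, E, int).
Delete trivial equation io(tup3(string, float, string)) =?= io(tup3(string, float, string)).
Decompose tup3/3: E =?= B,  tup3(io(unit), io(float), io(float)) =?= E,  int =?= int.
Bind E := B; substituting into the one remaining equation that mentions E gives: tup3(io(unit), io(float), io(float)) =?= B.
Bind B := tup3(io(unit), io(float), io(float)); no other remaining equation mentions B. Substituting into the earlier bindings gives S1 := tup3(io(unit), io(float), io(float)), E := tup3(io(unit), io(float), io(float)).
Delete trivial equation int =?= int.
MGU = { T3 ↦ io(float), S1 ↦ tup3(io(unit), io(float), io(float)), E ↦ tup3(io(unit), io(float), io(float)), B ↦ tup3(io(unit), io(float), io(float)) }, so E ↦ tup3(io(unit), io(float), io(float)).

tup3(io(unit), io(float), io(float))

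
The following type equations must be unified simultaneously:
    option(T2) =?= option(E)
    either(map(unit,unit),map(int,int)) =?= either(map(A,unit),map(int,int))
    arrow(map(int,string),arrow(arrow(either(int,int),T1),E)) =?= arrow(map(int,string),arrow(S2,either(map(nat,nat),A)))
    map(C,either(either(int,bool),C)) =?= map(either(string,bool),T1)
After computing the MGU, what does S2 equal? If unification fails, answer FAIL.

arrow(either(int,int),either(either(int,bool),either(string,bool)))

Decompose option/1: T2 =?= E.
Bind T2 := E; no other remaining equation mentions T2.
Decompose either/2: map(unit,unit) =?= map(A,unit),  map(int,int) =?= map(int,int).
Decompose map/2: unit =?= A,  unit =?= unit.
Bind A := unit; substituting into the one remaining equation that mentions A gives: arrow(map(int,string),arrow(arrow(either(int,int),T1),E)) =?= arrow(map(int,string),arrow(S2,either(map(nat,nat),unit))).
Delete trivial equation unit =?= unit.
Delete trivial equation map(int,int) =?= map(int,int).
Decompose arrow/2: map(int,string) =?= map(int,string),  arrow(arrow(either(int,int),T1),E) =?= arrow(S2,either(map(nat,nat),unit)).
Delete trivial equation map(int,string) =?= map(int,string).
Decompose arrow/2: arrow(either(int,int),T1) =?= S2,  E =?= either(map(nat,nat),unit).
Bind S2 := arrow(either(int,int),T1); no other remaining equation mentions S2.
Bind E := either(map(nat,nat),unit); no other remaining equation mentions E. Substituting into the earlier binding gives T2 := either(map(nat,nat),unit).
Decompose map/2: C =?= either(string,bool),  either(either(int,bool),C) =?= T1.
Bind C := either(string,bool); substituting into the remaining equation gives: either(either(int,bool),either(string,bool)) =?= T1.
Bind T1 := either(either(int,bool),either(string,bool)). Substituting into the earlier binding gives S2 := arrow(either(int,int),either(either(int,bool),either(string,bool))).
MGU = { T2 ↦ either(map(nat,nat),unit), A ↦ unit, S2 ↦ arrow(either(int,int),either(either(int,bool),either(string,bool))), E ↦ either(map(nat,nat),unit), C ↦ either(string,bool), T1 ↦ either(either(int,bool),either(string,bool)) }, so S2 ↦ arrow(either(int,int),either(either(int,bool),either(string,bool))).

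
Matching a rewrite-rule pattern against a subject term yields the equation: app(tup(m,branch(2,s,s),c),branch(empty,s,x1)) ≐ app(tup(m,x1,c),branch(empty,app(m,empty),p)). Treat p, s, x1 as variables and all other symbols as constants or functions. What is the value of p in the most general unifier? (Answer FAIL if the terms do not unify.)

branch(2,app(m,empty),app(m,empty))

Decompose app/2: tup(m,branch(2,s,s),c) ≐ tup(m,x1,c),  branch(empty,s,x1) ≐ branch(empty,app(m,empty),p).
Decompose tup/3: m ≐ m,  branch(2,s,s) ≐ x1,  c ≐ c.
Delete trivial equation m ≐ m.
Bind x1 := branch(2,s,s); substituting into the one remaining equation that mentions x1 gives: branch(empty,s,branch(2,s,s)) ≐ branch(empty,app(m,empty),p).
Delete trivial equation c ≐ c.
Decompose branch/3: empty ≐ empty,  s ≐ app(m,empty),  branch(2,s,s) ≐ p.
Delete trivial equation empty ≐ empty.
Bind s := app(m,empty); substituting into the remaining equation gives: branch(2,app(m,empty),app(m,empty)) ≐ p. Substituting into the earlier binding gives x1 := branch(2,app(m,empty),app(m,empty)).
Bind p := branch(2,app(m,empty),app(m,empty)).
MGU = { x1 ↦ branch(2,app(m,empty),app(m,empty)), s ↦ app(m,empty), p ↦ branch(2,app(m,empty),app(m,empty)) }, so p ↦ branch(2,app(m,empty),app(m,empty)).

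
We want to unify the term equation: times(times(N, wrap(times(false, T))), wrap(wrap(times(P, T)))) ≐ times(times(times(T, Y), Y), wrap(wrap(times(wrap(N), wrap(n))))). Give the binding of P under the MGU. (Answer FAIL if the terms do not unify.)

wrap(times(wrap(n), wrap(times(false, wrap(n)))))

Decompose times/2: times(N, wrap(times(false, T))) ≐ times(times(T, Y), Y),  wrap(wrap(times(P, T))) ≐ wrap(wrap(times(wrap(N), wrap(n)))).
Decompose times/2: N ≐ times(T, Y),  wrap(times(false, T)) ≐ Y.
Bind N := times(T, Y); substituting into the one remaining equation that mentions N gives: wrap(wrap(times(P, T))) ≐ wrap(wrap(times(wrap(times(T, Y)), wrap(n)))).
Bind Y := wrap(times(false, T)); substituting into the remaining equation gives: wrap(wrap(times(P, T))) ≐ wrap(wrap(times(wrap(times(T, wrap(times(false, T)))), wrap(n)))). Substituting into the earlier binding gives N := times(T, wrap(times(false, T))).
Decompose wrap/1: wrap(times(P, T)) ≐ wrap(times(wrap(times(T, wrap(times(false, T)))), wrap(n))).
Decompose wrap/1: times(P, T) ≐ times(wrap(times(T, wrap(times(false, T)))), wrap(n)).
Decompose times/2: P ≐ wrap(times(T, wrap(times(false, T)))),  T ≐ wrap(n).
Bind P := wrap(times(T, wrap(times(false, T)))); no other remaining equation mentions P.
Bind T := wrap(n). Substituting into the earlier bindings gives N := times(wrap(n), wrap(times(false, wrap(n)))), Y := wrap(times(false, wrap(n))), P := wrap(times(wrap(n), wrap(times(false, wrap(n))))).
MGU = { N ↦ times(wrap(n), wrap(times(false, wrap(n)))), Y ↦ wrap(times(false, wrap(n))), P ↦ wrap(times(wrap(n), wrap(times(false, wrap(n))))), T ↦ wrap(n) }, so P ↦ wrap(times(wrap(n), wrap(times(false, wrap(n))))).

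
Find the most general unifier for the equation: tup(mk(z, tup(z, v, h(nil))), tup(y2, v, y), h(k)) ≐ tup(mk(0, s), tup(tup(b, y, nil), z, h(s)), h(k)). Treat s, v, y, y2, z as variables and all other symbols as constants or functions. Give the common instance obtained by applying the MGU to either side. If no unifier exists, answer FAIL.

tup(mk(0, tup(0, 0, h(nil))), tup(tup(b, h(tup(0, 0, h(nil))), nil), 0, h(tup(0, 0, h(nil)))), h(k))

Decompose tup/3: mk(z, tup(z, v, h(nil))) ≐ mk(0, s),  tup(y2, v, y) ≐ tup(tup(b, y, nil), z, h(s)),  h(k) ≐ h(k).
Decompose mk/2: z ≐ 0,  tup(z, v, h(nil)) ≐ s.
Bind z := 0; substituting into the 2 remaining equations that mention z gives: tup(0, v, h(nil)) ≐ s,  tup(y2, v, y) ≐ tup(tup(b, y, nil), 0, h(s)).
Bind s := tup(0, v, h(nil)); substituting into the one remaining equation that mentions s gives: tup(y2, v, y) ≐ tup(tup(b, y, nil), 0, h(tup(0, v, h(nil)))).
Decompose tup/3: y2 ≐ tup(b, y, nil),  v ≐ 0,  y ≐ h(tup(0, v, h(nil))).
Bind y2 := tup(b, y, nil); no other remaining equation mentions y2.
Bind v := 0; substituting into the one remaining equation that mentions v gives: y ≐ h(tup(0, 0, h(nil))). Substituting into the earlier binding gives s := tup(0, 0, h(nil)).
Bind y := h(tup(0, 0, h(nil))); no other remaining equation mentions y. Substituting into the earlier binding gives y2 := tup(b, h(tup(0, 0, h(nil))), nil).
Delete trivial equation h(k) ≐ h(k).
Applying the MGU to either side gives tup(mk(0, tup(0, 0, h(nil))), tup(tup(b, h(tup(0, 0, h(nil))), nil), 0, h(tup(0, 0, h(nil)))), h(k)).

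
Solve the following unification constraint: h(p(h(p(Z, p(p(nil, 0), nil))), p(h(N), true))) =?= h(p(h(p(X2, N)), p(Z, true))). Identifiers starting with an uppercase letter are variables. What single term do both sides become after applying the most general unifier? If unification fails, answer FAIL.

h(p(h(p(h(p(p(nil, 0), nil)), p(p(nil, 0), nil))), p(h(p(p(nil, 0), nil)), true)))

Decompose h/1: p(h(p(Z, p(p(nil, 0), nil))), p(h(N), true)) =?= p(h(p(X2, N)), p(Z, true)).
Decompose p/2: h(p(Z, p(p(nil, 0), nil))) =?= h(p(X2, N)),  p(h(N), true) =?= p(Z, true).
Decompose h/1: p(Z, p(p(nil, 0), nil)) =?= p(X2, N).
Decompose p/2: Z =?= X2,  p(p(nil, 0), nil) =?= N.
Bind Z := X2; substituting into the one remaining equation that mentions Z gives: p(h(N), true) =?= p(X2, true).
Bind N := p(p(nil, 0), nil); substituting into the remaining equation gives: p(h(p(p(nil, 0), nil)), true) =?= p(X2, true).
Decompose p/2: h(p(p(nil, 0), nil)) =?= X2,  true =?= true.
Bind X2 := h(p(p(nil, 0), nil)); no other remaining equation mentions X2. Substituting into the earlier binding gives Z := h(p(p(nil, 0), nil)).
Delete trivial equation true =?= true.
Applying the MGU to either side gives h(p(h(p(h(p(p(nil, 0), nil)), p(p(nil, 0), nil))), p(h(p(p(nil, 0), nil)), true))).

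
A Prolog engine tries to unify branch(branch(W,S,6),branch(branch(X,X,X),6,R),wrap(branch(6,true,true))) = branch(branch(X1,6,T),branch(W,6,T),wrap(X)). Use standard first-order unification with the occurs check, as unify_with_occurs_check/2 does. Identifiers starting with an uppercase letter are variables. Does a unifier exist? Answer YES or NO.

Decompose branch/3: branch(W,S,6) = branch(X1,6,T),  branch(branch(X,X,X),6,R) = branch(W,6,T),  wrap(branch(6,true,true)) = wrap(X).
Decompose branch/3: W = X1,  S = 6,  6 = T.
Bind W := X1; substituting into the one remaining equation that mentions W gives: branch(branch(X,X,X),6,R) = branch(X1,6,T).
Bind S := 6; no other remaining equation mentions S.
Bind T := 6; substituting into the one remaining equation that mentions T gives: branch(branch(X,X,X),6,R) = branch(X1,6,6).
Decompose branch/3: branch(X,X,X) = X1,  6 = 6,  R = 6.
Bind X1 := branch(X,X,X); no other remaining equation mentions X1. Substituting into the earlier binding gives W := branch(X,X,X).
Delete trivial equation 6 = 6.
Bind R := 6; no other remaining equation mentions R.
Decompose wrap/1: branch(6,true,true) = X.
Bind X := branch(6,true,true). Substituting into the earlier bindings gives W := branch(branch(6,true,true),branch(6,true,true),branch(6,true,true)), X1 := branch(branch(6,true,true),branch(6,true,true),branch(6,true,true)).
No equations remain and no clash or occurs-check failure arose, so a unifier exists.

YES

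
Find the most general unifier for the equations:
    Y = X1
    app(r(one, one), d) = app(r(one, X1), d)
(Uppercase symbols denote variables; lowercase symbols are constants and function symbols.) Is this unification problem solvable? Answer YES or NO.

Bind Y := X1; no other remaining equation mentions Y.
Decompose app/2: r(one, one) = r(one, X1),  d = d.
Decompose r/2: one = one,  one = X1.
Delete trivial equation one = one.
Bind X1 := one; no other remaining equation mentions X1. Substituting into the earlier binding gives Y := one.
Delete trivial equation d = d.
No equations remain and no clash or occurs-check failure arose, so a unifier exists.

YES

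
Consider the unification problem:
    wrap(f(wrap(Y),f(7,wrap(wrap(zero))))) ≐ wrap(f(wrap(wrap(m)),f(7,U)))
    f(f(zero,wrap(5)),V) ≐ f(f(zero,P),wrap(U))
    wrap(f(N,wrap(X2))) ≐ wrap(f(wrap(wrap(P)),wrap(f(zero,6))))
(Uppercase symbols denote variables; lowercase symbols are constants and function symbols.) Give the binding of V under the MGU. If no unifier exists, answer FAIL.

wrap(wrap(wrap(zero)))

Decompose wrap/1: f(wrap(Y),f(7,wrap(wrap(zero)))) ≐ f(wrap(wrap(m)),f(7,U)).
Decompose f/2: wrap(Y) ≐ wrap(wrap(m)),  f(7,wrap(wrap(zero))) ≐ f(7,U).
Decompose wrap/1: Y ≐ wrap(m).
Bind Y := wrap(m); no other remaining equation mentions Y.
Decompose f/2: 7 ≐ 7,  wrap(wrap(zero)) ≐ U.
Delete trivial equation 7 ≐ 7.
Bind U := wrap(wrap(zero)); substituting into the one remaining equation that mentions U gives: f(f(zero,wrap(5)),V) ≐ f(f(zero,P),wrap(wrap(wrap(zero)))).
Decompose f/2: f(zero,wrap(5)) ≐ f(zero,P),  V ≐ wrap(wrap(wrap(zero))).
Decompose f/2: zero ≐ zero,  wrap(5) ≐ P.
Delete trivial equation zero ≐ zero.
Bind P := wrap(5); substituting into the one remaining equation that mentions P gives: wrap(f(N,wrap(X2))) ≐ wrap(f(wrap(wrap(wrap(5))),wrap(f(zero,6)))).
Bind V := wrap(wrap(wrap(zero))); no other remaining equation mentions V.
Decompose wrap/1: f(N,wrap(X2)) ≐ f(wrap(wrap(wrap(5))),wrap(f(zero,6))).
Decompose f/2: N ≐ wrap(wrap(wrap(5))),  wrap(X2) ≐ wrap(f(zero,6)).
Bind N := wrap(wrap(wrap(5))); no other remaining equation mentions N.
Decompose wrap/1: X2 ≐ f(zero,6).
Bind X2 := f(zero,6).
MGU = { Y ↦ wrap(m), U ↦ wrap(wrap(zero)), P ↦ wrap(5), V ↦ wrap(wrap(wrap(zero))), N ↦ wrap(wrap(wrap(5))), X2 ↦ f(zero,6) }, so V ↦ wrap(wrap(wrap(zero))).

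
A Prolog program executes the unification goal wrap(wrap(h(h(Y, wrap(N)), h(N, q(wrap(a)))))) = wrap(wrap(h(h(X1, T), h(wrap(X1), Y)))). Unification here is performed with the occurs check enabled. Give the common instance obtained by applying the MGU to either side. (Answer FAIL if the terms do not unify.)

Decompose wrap/1: wrap(h(h(Y, wrap(N)), h(N, q(wrap(a))))) = wrap(h(h(X1, T), h(wrap(X1), Y))).
Decompose wrap/1: h(h(Y, wrap(N)), h(N, q(wrap(a)))) = h(h(X1, T), h(wrap(X1), Y)).
Decompose h/2: h(Y, wrap(N)) = h(X1, T),  h(N, q(wrap(a))) = h(wrap(X1), Y).
Decompose h/2: Y = X1,  wrap(N) = T.
Bind Y := X1; substituting into the one remaining equation that mentions Y gives: h(N, q(wrap(a))) = h(wrap(X1), X1).
Bind T := wrap(N); no other remaining equation mentions T.
Decompose h/2: N = wrap(X1),  q(wrap(a)) = X1.
Bind N := wrap(X1); no other remaining equation mentions N. Substituting into the earlier binding gives T := wrap(wrap(X1)).
Bind X1 := q(wrap(a)). Substituting into the earlier bindings gives Y := q(wrap(a)), T := wrap(wrap(q(wrap(a)))), N := wrap(q(wrap(a))).
Applying the MGU to either side gives wrap(wrap(h(h(q(wrap(a)), wrap(wrap(q(wrap(a))))), h(wrap(q(wrap(a))), q(wrap(a)))))).

wrap(wrap(h(h(q(wrap(a)), wrap(wrap(q(wrap(a))))), h(wrap(q(wrap(a))), q(wrap(a))))))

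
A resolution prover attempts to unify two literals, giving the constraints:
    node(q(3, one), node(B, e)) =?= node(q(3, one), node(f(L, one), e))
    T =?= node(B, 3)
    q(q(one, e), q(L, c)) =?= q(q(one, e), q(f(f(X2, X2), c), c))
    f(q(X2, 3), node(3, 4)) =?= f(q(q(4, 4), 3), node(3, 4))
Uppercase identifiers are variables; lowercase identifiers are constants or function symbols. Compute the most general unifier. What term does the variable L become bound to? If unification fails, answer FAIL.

Decompose node/2: q(3, one) =?= q(3, one),  node(B, e) =?= node(f(L, one), e).
Delete trivial equation q(3, one) =?= q(3, one).
Decompose node/2: B =?= f(L, one),  e =?= e.
Bind B := f(L, one); substituting into the one remaining equation that mentions B gives: T =?= node(f(L, one), 3).
Delete trivial equation e =?= e.
Bind T := node(f(L, one), 3); no other remaining equation mentions T.
Decompose q/2: q(one, e) =?= q(one, e),  q(L, c) =?= q(f(f(X2, X2), c), c).
Delete trivial equation q(one, e) =?= q(one, e).
Decompose q/2: L =?= f(f(X2, X2), c),  c =?= c.
Bind L := f(f(X2, X2), c); no other remaining equation mentions L. Substituting into the earlier bindings gives B := f(f(f(X2, X2), c), one), T := node(f(f(f(X2, X2), c), one), 3).
Delete trivial equation c =?= c.
Decompose f/2: q(X2, 3) =?= q(q(4, 4), 3),  node(3, 4) =?= node(3, 4).
Decompose q/2: X2 =?= q(4, 4),  3 =?= 3.
Bind X2 := q(4, 4); no other remaining equation mentions X2. Substituting into the earlier bindings gives B := f(f(f(q(4, 4), q(4, 4)), c), one), T := node(f(f(f(q(4, 4), q(4, 4)), c), one), 3), L := f(f(q(4, 4), q(4, 4)), c).
Delete trivial equation 3 =?= 3.
Delete trivial equation node(3, 4) =?= node(3, 4).
MGU = { B ↦ f(f(f(q(4, 4), q(4, 4)), c), one), T ↦ node(f(f(f(q(4, 4), q(4, 4)), c), one), 3), L ↦ f(f(q(4, 4), q(4, 4)), c), X2 ↦ q(4, 4) }, so L ↦ f(f(q(4, 4), q(4, 4)), c).

f(f(q(4, 4), q(4, 4)), c)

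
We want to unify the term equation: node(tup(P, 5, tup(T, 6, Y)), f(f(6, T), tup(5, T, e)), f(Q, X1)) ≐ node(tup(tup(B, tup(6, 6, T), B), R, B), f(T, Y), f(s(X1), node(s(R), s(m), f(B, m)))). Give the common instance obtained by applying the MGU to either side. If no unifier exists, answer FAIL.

Decompose node/3: tup(P, 5, tup(T, 6, Y)) ≐ tup(tup(B, tup(6, 6, T), B), R, B),  f(f(6, T), tup(5, T, e)) ≐ f(T, Y),  f(Q, X1) ≐ f(s(X1), node(s(R), s(m), f(B, m))).
Decompose tup/3: P ≐ tup(B, tup(6, 6, T), B),  5 ≐ R,  tup(T, 6, Y) ≐ B.
Bind P := tup(B, tup(6, 6, T), B); no other remaining equation mentions P.
Bind R := 5; substituting into the one remaining equation that mentions R gives: f(Q, X1) ≐ f(s(X1), node(s(5), s(m), f(B, m))).
Bind B := tup(T, 6, Y); substituting into the one remaining equation that mentions B gives: f(Q, X1) ≐ f(s(X1), node(s(5), s(m), f(tup(T, 6, Y), m))). Substituting into the earlier binding gives P := tup(tup(T, 6, Y), tup(6, 6, T), tup(T, 6, Y)).
Decompose f/2: f(6, T) ≐ T,  tup(5, T, e) ≐ Y.
Occurs check fails: T occurs in f(6, T); the equation T ≐ f(6, T) has no finite solution.

FAIL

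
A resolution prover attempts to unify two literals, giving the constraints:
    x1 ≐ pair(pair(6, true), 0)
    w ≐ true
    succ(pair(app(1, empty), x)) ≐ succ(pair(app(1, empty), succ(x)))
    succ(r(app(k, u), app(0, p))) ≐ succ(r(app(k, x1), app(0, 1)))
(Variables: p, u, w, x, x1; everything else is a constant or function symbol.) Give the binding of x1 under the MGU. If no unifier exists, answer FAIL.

FAIL

Bind x1 := pair(pair(6, true), 0); substituting into the one remaining equation that mentions x1 gives: succ(r(app(k, u), app(0, p))) ≐ succ(r(app(k, pair(pair(6, true), 0)), app(0, 1))).
Bind w := true; no other remaining equation mentions w.
Decompose succ/1: pair(app(1, empty), x) ≐ pair(app(1, empty), succ(x)).
Decompose pair/2: app(1, empty) ≐ app(1, empty),  x ≐ succ(x).
Delete trivial equation app(1, empty) ≐ app(1, empty).
Occurs check fails: x occurs in succ(x); the equation x ≐ succ(x) has no finite solution.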